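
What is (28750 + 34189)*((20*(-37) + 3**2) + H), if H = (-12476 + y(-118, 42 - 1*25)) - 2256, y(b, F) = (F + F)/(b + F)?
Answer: -98297941383/101 ≈ -9.7325e+8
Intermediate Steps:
y(b, F) = 2*F/(F + b) (y(b, F) = (2*F)/(F + b) = 2*F/(F + b))
H = -1487966/101 (H = (-12476 + 2*(42 - 1*25)/((42 - 1*25) - 118)) - 2256 = (-12476 + 2*(42 - 25)/((42 - 25) - 118)) - 2256 = (-12476 + 2*17/(17 - 118)) - 2256 = (-12476 + 2*17/(-101)) - 2256 = (-12476 + 2*17*(-1/101)) - 2256 = (-12476 - 34/101) - 2256 = -1260110/101 - 2256 = -1487966/101 ≈ -14732.)
(28750 + 34189)*((20*(-37) + 3**2) + H) = (28750 + 34189)*((20*(-37) + 3**2) - 1487966/101) = 62939*((-740 + 9) - 1487966/101) = 62939*(-731 - 1487966/101) = 62939*(-1561797/101) = -98297941383/101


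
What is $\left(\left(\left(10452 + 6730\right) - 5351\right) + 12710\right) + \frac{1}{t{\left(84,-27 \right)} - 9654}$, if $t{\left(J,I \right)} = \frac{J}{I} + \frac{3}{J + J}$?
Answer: $\frac{119445341171}{4867175} \approx 24541.0$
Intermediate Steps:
$t{\left(J,I \right)} = \frac{3}{2 J} + \frac{J}{I}$ ($t{\left(J,I \right)} = \frac{J}{I} + \frac{3}{2 J} = \frac{3}{2 J} + \frac{J}{I}$)
$\left(\left(\left(10452 + 6730\right) - 5351\right) + 12710\right) + \frac{1}{t{\left(84,-27 \right)} - 9654} = \left(\left(\left(10452 + 6730\right) - 5351\right) + 12710\right) + \frac{1}{\left(\frac{3}{2 \cdot 84} + \frac{84}{-27}\right) - 9654} = \left(\left(17182 - 5351\right) + 12710\right) + \frac{1}{\left(\frac{3}{2} \cdot \frac{1}{84} + 84 \left(- \frac{1}{27}\right)\right) - 9654} = \left(11831 + 12710\right) + \frac{1}{\left(\frac{1}{56} - \frac{28}{9}\right) - 9654} = 24541 + \frac{1}{- \frac{1559}{504} - 9654} = 24541 + \frac{1}{- \frac{4867175}{504}} = 24541 - \frac{504}{4867175} = \frac{119445341171}{4867175}$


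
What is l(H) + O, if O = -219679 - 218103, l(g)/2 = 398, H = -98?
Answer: -436986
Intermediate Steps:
l(g) = 796 (l(g) = 2*398 = 796)
O = -437782
l(H) + O = 796 - 437782 = -436986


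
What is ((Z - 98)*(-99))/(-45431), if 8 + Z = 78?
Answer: -2772/45431 ≈ -0.061016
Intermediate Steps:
Z = 70 (Z = -8 + 78 = 70)
((Z - 98)*(-99))/(-45431) = ((70 - 98)*(-99))/(-45431) = -28*(-99)*(-1/45431) = 2772*(-1/45431) = -2772/45431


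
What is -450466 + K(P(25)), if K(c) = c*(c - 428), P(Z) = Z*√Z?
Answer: -488341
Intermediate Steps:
P(Z) = Z^(3/2)
K(c) = c*(-428 + c)
-450466 + K(P(25)) = -450466 + 25^(3/2)*(-428 + 25^(3/2)) = -450466 + 125*(-428 + 125) = -450466 + 125*(-303) = -450466 - 37875 = -488341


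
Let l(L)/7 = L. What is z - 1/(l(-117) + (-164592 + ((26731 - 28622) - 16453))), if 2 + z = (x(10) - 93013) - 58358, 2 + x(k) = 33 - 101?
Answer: -27828408464/183755 ≈ -1.5144e+5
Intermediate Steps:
l(L) = 7*L
x(k) = -70 (x(k) = -2 + (33 - 101) = -2 - 68 = -70)
z = -151443 (z = -2 + ((-70 - 93013) - 58358) = -2 + (-93083 - 58358) = -2 - 151441 = -151443)
z - 1/(l(-117) + (-164592 + ((26731 - 28622) - 16453))) = -151443 - 1/(7*(-117) + (-164592 + ((26731 - 28622) - 16453))) = -151443 - 1/(-819 + (-164592 + (-1891 - 16453))) = -151443 - 1/(-819 + (-164592 - 18344)) = -151443 - 1/(-819 - 182936) = -151443 - 1/(-183755) = -151443 - 1*(-1/183755) = -151443 + 1/183755 = -27828408464/183755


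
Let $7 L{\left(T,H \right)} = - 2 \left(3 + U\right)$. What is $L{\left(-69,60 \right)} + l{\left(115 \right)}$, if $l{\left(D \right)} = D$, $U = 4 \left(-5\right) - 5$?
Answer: $\frac{849}{7} \approx 121.29$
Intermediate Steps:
$U = -25$ ($U = -20 - 5 = -25$)
$L{\left(T,H \right)} = \frac{44}{7}$ ($L{\left(T,H \right)} = \frac{\left(-2\right) \left(3 - 25\right)}{7} = \frac{\left(-2\right) \left(-22\right)}{7} = \frac{1}{7} \cdot 44 = \frac{44}{7}$)
$L{\left(-69,60 \right)} + l{\left(115 \right)} = \frac{44}{7} + 115 = \frac{849}{7}$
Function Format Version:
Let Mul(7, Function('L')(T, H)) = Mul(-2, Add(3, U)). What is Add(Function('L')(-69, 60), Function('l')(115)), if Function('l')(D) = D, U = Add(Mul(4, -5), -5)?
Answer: Rational(849, 7) ≈ 121.29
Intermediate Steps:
U = -25 (U = Add(-20, -5) = -25)
Function('L')(T, H) = Rational(44, 7) (Function('L')(T, H) = Mul(Rational(1, 7), Mul(-2, Add(3, -25))) = Mul(Rational(1, 7), Mul(-2, -22)) = Mul(Rational(1, 7), 44) = Rational(44, 7))
Add(Function('L')(-69, 60), Function('l')(115)) = Add(Rational(44, 7), 115) = Rational(849, 7)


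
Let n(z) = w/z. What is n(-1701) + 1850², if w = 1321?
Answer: 5821671179/1701 ≈ 3.4225e+6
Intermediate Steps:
n(z) = 1321/z
n(-1701) + 1850² = 1321/(-1701) + 1850² = 1321*(-1/1701) + 3422500 = -1321/1701 + 3422500 = 5821671179/1701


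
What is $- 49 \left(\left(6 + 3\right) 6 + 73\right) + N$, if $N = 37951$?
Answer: $31728$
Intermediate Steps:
$- 49 \left(\left(6 + 3\right) 6 + 73\right) + N = - 49 \left(\left(6 + 3\right) 6 + 73\right) + 37951 = - 49 \left(9 \cdot 6 + 73\right) + 37951 = - 49 \left(54 + 73\right) + 37951 = \left(-49\right) 127 + 37951 = -6223 + 37951 = 31728$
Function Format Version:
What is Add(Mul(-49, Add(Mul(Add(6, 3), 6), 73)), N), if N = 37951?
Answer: 31728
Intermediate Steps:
Add(Mul(-49, Add(Mul(Add(6, 3), 6), 73)), N) = Add(Mul(-49, Add(Mul(Add(6, 3), 6), 73)), 37951) = Add(Mul(-49, Add(Mul(9, 6), 73)), 37951) = Add(Mul(-49, Add(54, 73)), 37951) = Add(Mul(-49, 127), 37951) = Add(-6223, 37951) = 31728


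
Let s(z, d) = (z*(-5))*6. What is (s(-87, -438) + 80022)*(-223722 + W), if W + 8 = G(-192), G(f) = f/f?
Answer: -18487174728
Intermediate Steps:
s(z, d) = -30*z (s(z, d) = -5*z*6 = -30*z)
G(f) = 1
W = -7 (W = -8 + 1 = -7)
(s(-87, -438) + 80022)*(-223722 + W) = (-30*(-87) + 80022)*(-223722 - 7) = (2610 + 80022)*(-223729) = 82632*(-223729) = -18487174728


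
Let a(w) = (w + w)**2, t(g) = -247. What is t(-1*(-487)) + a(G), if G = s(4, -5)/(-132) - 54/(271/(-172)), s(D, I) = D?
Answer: 355360220653/79977249 ≈ 4443.3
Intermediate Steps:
G = 306233/8943 (G = 4/(-132) - 54/(271/(-172)) = 4*(-1/132) - 54/(271*(-1/172)) = -1/33 - 54/(-271/172) = -1/33 - 54*(-172/271) = -1/33 + 9288/271 = 306233/8943 ≈ 34.243)
a(w) = 4*w**2 (a(w) = (2*w)**2 = 4*w**2)
t(-1*(-487)) + a(G) = -247 + 4*(306233/8943)**2 = -247 + 4*(93778650289/79977249) = -247 + 375114601156/79977249 = 355360220653/79977249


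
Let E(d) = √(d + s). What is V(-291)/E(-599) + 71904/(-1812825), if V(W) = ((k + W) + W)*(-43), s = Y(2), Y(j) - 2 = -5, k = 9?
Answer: -3424/86325 - 573*I*√602/14 ≈ -0.039664 - 1004.2*I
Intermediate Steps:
Y(j) = -3 (Y(j) = 2 - 5 = -3)
s = -3
E(d) = √(-3 + d) (E(d) = √(d - 3) = √(-3 + d))
V(W) = -387 - 86*W (V(W) = ((9 + W) + W)*(-43) = (9 + 2*W)*(-43) = -387 - 86*W)
V(-291)/E(-599) + 71904/(-1812825) = (-387 - 86*(-291))/(√(-3 - 599)) + 71904/(-1812825) = (-387 + 25026)/(√(-602)) + 71904*(-1/1812825) = 24639/((I*√602)) - 3424/86325 = 24639*(-I*√602/602) - 3424/86325 = -573*I*√602/14 - 3424/86325 = -3424/86325 - 573*I*√602/14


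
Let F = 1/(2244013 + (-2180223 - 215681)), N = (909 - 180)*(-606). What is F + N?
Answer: -67101494635/151891 ≈ -4.4177e+5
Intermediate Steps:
N = -441774 (N = 729*(-606) = -441774)
F = -1/151891 (F = 1/(2244013 - 2395904) = 1/(-151891) = -1/151891 ≈ -6.5837e-6)
F + N = -1/151891 - 441774 = -67101494635/151891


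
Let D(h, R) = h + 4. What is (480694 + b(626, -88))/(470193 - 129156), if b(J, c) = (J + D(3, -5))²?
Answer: 881383/341037 ≈ 2.5844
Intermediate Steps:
D(h, R) = 4 + h
b(J, c) = (7 + J)² (b(J, c) = (J + (4 + 3))² = (J + 7)² = (7 + J)²)
(480694 + b(626, -88))/(470193 - 129156) = (480694 + (7 + 626)²)/(470193 - 129156) = (480694 + 633²)/341037 = (480694 + 400689)*(1/341037) = 881383*(1/341037) = 881383/341037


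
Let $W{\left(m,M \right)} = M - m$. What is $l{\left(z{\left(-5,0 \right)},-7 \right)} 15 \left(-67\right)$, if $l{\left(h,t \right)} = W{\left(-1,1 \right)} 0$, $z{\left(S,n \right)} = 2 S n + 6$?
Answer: $0$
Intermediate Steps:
$z{\left(S,n \right)} = 6 + 2 S n$ ($z{\left(S,n \right)} = 2 S n + 6 = 6 + 2 S n$)
$l{\left(h,t \right)} = 0$ ($l{\left(h,t \right)} = \left(1 - -1\right) 0 = \left(1 + 1\right) 0 = 2 \cdot 0 = 0$)
$l{\left(z{\left(-5,0 \right)},-7 \right)} 15 \left(-67\right) = 0 \cdot 15 \left(-67\right) = 0 \left(-67\right) = 0$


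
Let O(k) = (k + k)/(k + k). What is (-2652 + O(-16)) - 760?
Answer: -3411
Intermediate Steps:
O(k) = 1 (O(k) = (2*k)/((2*k)) = (2*k)*(1/(2*k)) = 1)
(-2652 + O(-16)) - 760 = (-2652 + 1) - 760 = -2651 - 760 = -3411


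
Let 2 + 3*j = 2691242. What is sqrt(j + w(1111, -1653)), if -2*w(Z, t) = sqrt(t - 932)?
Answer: sqrt(3588320 - 2*I*sqrt(2585))/2 ≈ 947.14 - 0.01342*I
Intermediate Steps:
j = 897080 (j = -2/3 + (1/3)*2691242 = -2/3 + 2691242/3 = 897080)
w(Z, t) = -sqrt(-932 + t)/2 (w(Z, t) = -sqrt(t - 932)/2 = -sqrt(-932 + t)/2)
sqrt(j + w(1111, -1653)) = sqrt(897080 - sqrt(-932 - 1653)/2) = sqrt(897080 - I*sqrt(2585)/2)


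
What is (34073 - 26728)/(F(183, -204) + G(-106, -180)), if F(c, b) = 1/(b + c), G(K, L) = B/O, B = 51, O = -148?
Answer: -22828260/1219 ≈ -18727.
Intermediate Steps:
G(K, L) = -51/148 (G(K, L) = 51/(-148) = 51*(-1/148) = -51/148)
(34073 - 26728)/(F(183, -204) + G(-106, -180)) = (34073 - 26728)/(1/(-204 + 183) - 51/148) = 7345/(1/(-21) - 51/148) = 7345/(-1/21 - 51/148) = 7345/(-1219/3108) = 7345*(-3108/1219) = -22828260/1219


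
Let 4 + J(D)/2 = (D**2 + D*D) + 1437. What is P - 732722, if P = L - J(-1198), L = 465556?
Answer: -6010848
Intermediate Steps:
J(D) = 2866 + 4*D**2 (J(D) = -8 + 2*((D**2 + D*D) + 1437) = -8 + 2*((D**2 + D**2) + 1437) = -8 + 2*(2*D**2 + 1437) = -8 + 2*(1437 + 2*D**2) = -8 + (2874 + 4*D**2) = 2866 + 4*D**2)
P = -5278126 (P = 465556 - (2866 + 4*(-1198)**2) = 465556 - (2866 + 4*1435204) = 465556 - (2866 + 5740816) = 465556 - 1*5743682 = 465556 - 5743682 = -5278126)
P - 732722 = -5278126 - 732722 = -6010848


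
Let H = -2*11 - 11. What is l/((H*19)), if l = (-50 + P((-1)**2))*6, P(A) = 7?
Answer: 86/209 ≈ 0.41148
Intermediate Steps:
H = -33 (H = -22 - 11 = -33)
l = -258 (l = (-50 + 7)*6 = -43*6 = -258)
l/((H*19)) = -258/((-33*19)) = -258/(-627) = -258*(-1/627) = 86/209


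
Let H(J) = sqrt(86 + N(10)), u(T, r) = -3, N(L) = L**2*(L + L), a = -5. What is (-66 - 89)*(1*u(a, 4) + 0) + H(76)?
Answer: 465 + sqrt(2086) ≈ 510.67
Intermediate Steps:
N(L) = 2*L**3 (N(L) = L**2*(2*L) = 2*L**3)
H(J) = sqrt(2086) (H(J) = sqrt(86 + 2*10**3) = sqrt(86 + 2*1000) = sqrt(86 + 2000) = sqrt(2086))
(-66 - 89)*(1*u(a, 4) + 0) + H(76) = (-66 - 89)*(1*(-3) + 0) + sqrt(2086) = -155*(-3 + 0) + sqrt(2086) = -155*(-3) + sqrt(2086) = 465 + sqrt(2086)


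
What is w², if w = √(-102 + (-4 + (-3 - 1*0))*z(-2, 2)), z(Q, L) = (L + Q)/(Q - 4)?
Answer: -102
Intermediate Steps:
z(Q, L) = (L + Q)/(-4 + Q)
w = I*√102 (w = √(-102 + (-4 + (-3 - 1*0))*((2 - 2)/(-4 - 2))) = √(-102 + (-4 + (-3 + 0))*(0/(-6))) = √(-102 + (-4 - 3)*(-⅙*0)) = √(-102 - 7*0) = √(-102 + 0) = √(-102) = I*√102 ≈ 10.1*I)
w² = (I*√102)² = -102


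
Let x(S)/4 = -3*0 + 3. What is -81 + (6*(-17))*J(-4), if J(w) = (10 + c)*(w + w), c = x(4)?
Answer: 17871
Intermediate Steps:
x(S) = 12 (x(S) = 4*(-3*0 + 3) = 4*(0 + 3) = 4*3 = 12)
c = 12
J(w) = 44*w (J(w) = (10 + 12)*(w + w) = 22*(2*w) = 44*w)
-81 + (6*(-17))*J(-4) = -81 + (6*(-17))*(44*(-4)) = -81 - 102*(-176) = -81 + 17952 = 17871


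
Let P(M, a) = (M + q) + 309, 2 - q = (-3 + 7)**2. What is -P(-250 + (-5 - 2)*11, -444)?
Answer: 32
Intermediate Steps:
q = -14 (q = 2 - (-3 + 7)**2 = 2 - 1*4**2 = 2 - 1*16 = 2 - 16 = -14)
P(M, a) = 295 + M (P(M, a) = (M - 14) + 309 = (-14 + M) + 309 = 295 + M)
-P(-250 + (-5 - 2)*11, -444) = -(295 + (-250 + (-5 - 2)*11)) = -(295 + (-250 - 7*11)) = -(295 + (-250 - 77)) = -(295 - 327) = -1*(-32) = 32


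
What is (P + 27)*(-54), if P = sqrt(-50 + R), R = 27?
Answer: -1458 - 54*I*sqrt(23) ≈ -1458.0 - 258.98*I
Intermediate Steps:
P = I*sqrt(23) (P = sqrt(-50 + 27) = sqrt(-23) = I*sqrt(23) ≈ 4.7958*I)
(P + 27)*(-54) = (I*sqrt(23) + 27)*(-54) = (27 + I*sqrt(23))*(-54) = -1458 - 54*I*sqrt(23)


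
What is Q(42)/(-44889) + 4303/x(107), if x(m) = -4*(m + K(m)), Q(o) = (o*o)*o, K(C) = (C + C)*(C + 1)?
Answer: -2358051485/1389703588 ≈ -1.6968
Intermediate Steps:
K(C) = 2*C*(1 + C) (K(C) = (2*C)*(1 + C) = 2*C*(1 + C))
Q(o) = o**3 (Q(o) = o**2*o = o**3)
x(m) = -4*m - 8*m*(1 + m) (x(m) = -4*(m + 2*m*(1 + m)) = -4*m - 8*m*(1 + m))
Q(42)/(-44889) + 4303/x(107) = 42**3/(-44889) + 4303/((4*107*(-3 - 2*107))) = 74088*(-1/44889) + 4303/((4*107*(-3 - 214))) = -24696/14963 + 4303/((4*107*(-217))) = -24696/14963 + 4303/(-92876) = -24696/14963 + 4303*(-1/92876) = -24696/14963 - 4303/92876 = -2358051485/1389703588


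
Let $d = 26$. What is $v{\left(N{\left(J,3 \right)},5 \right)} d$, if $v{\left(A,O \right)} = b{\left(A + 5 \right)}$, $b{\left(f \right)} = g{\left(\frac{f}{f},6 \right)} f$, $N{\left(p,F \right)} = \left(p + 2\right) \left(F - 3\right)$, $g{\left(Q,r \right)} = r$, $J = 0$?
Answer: $780$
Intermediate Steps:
$N{\left(p,F \right)} = \left(-3 + F\right) \left(2 + p\right)$ ($N{\left(p,F \right)} = \left(2 + p\right) \left(-3 + F\right) = \left(-3 + F\right) \left(2 + p\right)$)
$b{\left(f \right)} = 6 f$
$v{\left(A,O \right)} = 30 + 6 A$ ($v{\left(A,O \right)} = 6 \left(A + 5\right) = 6 \left(5 + A\right) = 30 + 6 A$)
$v{\left(N{\left(J,3 \right)},5 \right)} d = \left(30 + 6 \left(-6 - 0 + 2 \cdot 3 + 3 \cdot 0\right)\right) 26 = \left(30 + 6 \left(-6 + 0 + 6 + 0\right)\right) 26 = \left(30 + 6 \cdot 0\right) 26 = \left(30 + 0\right) 26 = 30 \cdot 26 = 780$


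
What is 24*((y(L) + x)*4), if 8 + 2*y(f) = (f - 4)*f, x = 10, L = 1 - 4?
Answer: 1584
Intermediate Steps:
L = -3
y(f) = -4 + f*(-4 + f)/2 (y(f) = -4 + ((f - 4)*f)/2 = -4 + ((-4 + f)*f)/2 = -4 + (f*(-4 + f))/2 = -4 + f*(-4 + f)/2)
24*((y(L) + x)*4) = 24*(((-4 + (½)*(-3)² - 2*(-3)) + 10)*4) = 24*(((-4 + (½)*9 + 6) + 10)*4) = 24*(((-4 + 9/2 + 6) + 10)*4) = 24*((13/2 + 10)*4) = 24*((33/2)*4) = 24*66 = 1584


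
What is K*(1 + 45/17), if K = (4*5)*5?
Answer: 6200/17 ≈ 364.71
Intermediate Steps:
K = 100 (K = 20*5 = 100)
K*(1 + 45/17) = 100*(1 + 45/17) = 100*(62/17) = 6200/17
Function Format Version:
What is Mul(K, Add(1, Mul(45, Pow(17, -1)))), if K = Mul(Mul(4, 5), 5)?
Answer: Rational(6200, 17) ≈ 364.71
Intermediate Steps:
K = 100 (K = Mul(20, 5) = 100)
Mul(K, Add(1, Mul(45, Pow(17, -1)))) = Mul(100, Add(1, Mul(45, Pow(17, -1)))) = Mul(100, Add(1, Mul(45, Rational(1, 17)))) = Mul(100, Add(1, Rational(45, 17))) = Mul(100, Rational(62, 17)) = Rational(6200, 17)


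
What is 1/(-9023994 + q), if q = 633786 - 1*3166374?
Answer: -1/11556582 ≈ -8.6531e-8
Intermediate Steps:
q = -2532588 (q = 633786 - 3166374 = -2532588)
1/(-9023994 + q) = 1/(-9023994 - 2532588) = 1/(-11556582) = -1/11556582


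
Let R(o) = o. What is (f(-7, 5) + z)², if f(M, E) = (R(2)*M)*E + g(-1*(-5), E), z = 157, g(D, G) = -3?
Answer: 7056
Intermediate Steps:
f(M, E) = -3 + 2*E*M (f(M, E) = (2*M)*E - 3 = 2*E*M - 3 = -3 + 2*E*M)
(f(-7, 5) + z)² = ((-3 + 2*5*(-7)) + 157)² = ((-3 - 70) + 157)² = (-73 + 157)² = 84² = 7056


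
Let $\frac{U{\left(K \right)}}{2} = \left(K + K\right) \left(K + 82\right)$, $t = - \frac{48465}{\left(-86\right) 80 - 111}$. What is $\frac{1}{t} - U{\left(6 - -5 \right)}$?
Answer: $- \frac{198311789}{48465} \approx -4091.9$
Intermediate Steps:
$t = \frac{48465}{6991}$ ($t = - \frac{48465}{-6880 - 111} = - \frac{48465}{-6991} = \left(-48465\right) \left(- \frac{1}{6991}\right) = \frac{48465}{6991} \approx 6.9325$)
$U{\left(K \right)} = 4 K \left(82 + K\right)$ ($U{\left(K \right)} = 2 \left(K + K\right) \left(K + 82\right) = 2 \cdot 2 K \left(82 + K\right) = 4 K \left(82 + K\right)$)
$\frac{1}{t} - U{\left(6 - -5 \right)} = \frac{1}{\frac{48465}{6991}} - 4 \left(6 - -5\right) \left(82 + \left(6 - -5\right)\right) = \frac{6991}{48465} - 4 \left(6 + 5\right) \left(82 + \left(6 + 5\right)\right) = \frac{6991}{48465} - 4 \cdot 11 \left(82 + 11\right) = \frac{6991}{48465} - 4 \cdot 11 \cdot 93 = \frac{6991}{48465} - 4092 = - \frac{198311789}{48465}$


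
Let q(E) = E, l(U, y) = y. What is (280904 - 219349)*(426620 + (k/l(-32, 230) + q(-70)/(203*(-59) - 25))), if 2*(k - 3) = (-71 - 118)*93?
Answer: 14496966000261719/552092 ≈ 2.6258e+10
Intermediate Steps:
k = -17571/2 (k = 3 + ((-71 - 118)*93)/2 = 3 + (-189*93)/2 = 3 + (½)*(-17577) = 3 - 17577/2 = -17571/2 ≈ -8785.5)
(280904 - 219349)*(426620 + (k/l(-32, 230) + q(-70)/(203*(-59) - 25))) = (280904 - 219349)*(426620 + (-17571/2/230 - 70/(203*(-59) - 25))) = 61555*(426620 + (-17571/2*1/230 - 70/(-11977 - 25))) = 61555*(426620 + (-17571/460 - 70/(-12002))) = 61555*(426620 + (-17571/460 - 70*(-1/12002))) = 61555*(426620 + (-17571/460 + 35/6001)) = 61555*(426620 - 105427471/2760460) = 61555*(1177562017729/2760460) = 14496966000261719/552092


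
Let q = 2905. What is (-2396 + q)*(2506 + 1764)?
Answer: 2173430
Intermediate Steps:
(-2396 + q)*(2506 + 1764) = (-2396 + 2905)*(2506 + 1764) = 509*4270 = 2173430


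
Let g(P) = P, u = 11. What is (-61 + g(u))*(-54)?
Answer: 2700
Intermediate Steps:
(-61 + g(u))*(-54) = (-61 + 11)*(-54) = -50*(-54) = 2700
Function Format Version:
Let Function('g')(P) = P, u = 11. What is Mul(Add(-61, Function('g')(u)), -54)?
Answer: 2700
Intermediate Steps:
Mul(Add(-61, Function('g')(u)), -54) = Mul(Add(-61, 11), -54) = Mul(-50, -54) = 2700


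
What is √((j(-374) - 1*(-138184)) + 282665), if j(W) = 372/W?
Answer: √14716633899/187 ≈ 648.73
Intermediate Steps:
√((j(-374) - 1*(-138184)) + 282665) = √((372/(-374) - 1*(-138184)) + 282665) = √((372*(-1/374) + 138184) + 282665) = √((-186/187 + 138184) + 282665) = √(25840222/187 + 282665) = √(78698577/187) = √14716633899/187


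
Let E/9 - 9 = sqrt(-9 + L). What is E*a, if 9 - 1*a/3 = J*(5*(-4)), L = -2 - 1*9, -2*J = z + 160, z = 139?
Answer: -724383 - 160974*I*sqrt(5) ≈ -7.2438e+5 - 3.5995e+5*I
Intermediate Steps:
J = -299/2 (J = -(139 + 160)/2 = -1/2*299 = -299/2 ≈ -149.50)
L = -11 (L = -2 - 9 = -11)
a = -8943 (a = 27 - (-897)*5*(-4)/2 = 27 - (-897)*(-20)/2 = 27 - 3*2990 = 27 - 8970 = -8943)
E = 81 + 18*I*sqrt(5) (E = 81 + 9*sqrt(-9 - 11) = 81 + 9*sqrt(-20) = 81 + 9*(2*I*sqrt(5)) = 81 + 18*I*sqrt(5) ≈ 81.0 + 40.249*I)
E*a = (81 + 18*I*sqrt(5))*(-8943) = -724383 - 160974*I*sqrt(5)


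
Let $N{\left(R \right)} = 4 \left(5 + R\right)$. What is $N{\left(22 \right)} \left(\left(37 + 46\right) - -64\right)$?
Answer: $15876$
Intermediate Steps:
$N{\left(R \right)} = 20 + 4 R$
$N{\left(22 \right)} \left(\left(37 + 46\right) - -64\right) = \left(20 + 4 \cdot 22\right) \left(\left(37 + 46\right) - -64\right) = \left(20 + 88\right) \left(83 + 64\right) = 108 \cdot 147 = 15876$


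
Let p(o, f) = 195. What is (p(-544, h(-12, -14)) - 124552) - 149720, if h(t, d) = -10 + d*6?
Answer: -274077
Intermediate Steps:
h(t, d) = -10 + 6*d
(p(-544, h(-12, -14)) - 124552) - 149720 = (195 - 124552) - 149720 = -124357 - 149720 = -274077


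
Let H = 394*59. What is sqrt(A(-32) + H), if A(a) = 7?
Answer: sqrt(23253) ≈ 152.49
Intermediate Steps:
H = 23246
sqrt(A(-32) + H) = sqrt(7 + 23246) = sqrt(23253)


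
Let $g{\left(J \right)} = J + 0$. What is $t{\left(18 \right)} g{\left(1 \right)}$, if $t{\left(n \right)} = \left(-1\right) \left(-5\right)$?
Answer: $5$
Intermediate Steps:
$t{\left(n \right)} = 5$
$g{\left(J \right)} = J$
$t{\left(18 \right)} g{\left(1 \right)} = 5 \cdot 1 = 5$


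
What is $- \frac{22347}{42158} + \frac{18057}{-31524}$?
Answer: $- \frac{244285639}{221498132} \approx -1.1029$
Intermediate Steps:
$- \frac{22347}{42158} + \frac{18057}{-31524} = \left(-22347\right) \frac{1}{42158} + 18057 \left(- \frac{1}{31524}\right) = - \frac{22347}{42158} - \frac{6019}{10508} = - \frac{244285639}{221498132}$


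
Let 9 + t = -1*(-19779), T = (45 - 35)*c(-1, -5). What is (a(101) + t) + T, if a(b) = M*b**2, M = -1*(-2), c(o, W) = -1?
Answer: 40162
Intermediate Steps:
T = -10 (T = (45 - 35)*(-1) = 10*(-1) = -10)
M = 2
t = 19770 (t = -9 - 1*(-19779) = -9 + 19779 = 19770)
a(b) = 2*b**2
(a(101) + t) + T = (2*101**2 + 19770) - 10 = (2*10201 + 19770) - 10 = (20402 + 19770) - 10 = 40172 - 10 = 40162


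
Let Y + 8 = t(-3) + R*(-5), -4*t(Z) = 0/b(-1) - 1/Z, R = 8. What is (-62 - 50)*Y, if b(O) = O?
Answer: 16156/3 ≈ 5385.3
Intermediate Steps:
t(Z) = 1/(4*Z) (t(Z) = -(0/(-1) - 1/Z)/4 = -(0*(-1) - 1/Z)/4 = -(0 - 1/Z)/4 = -(-1)/(4*Z) = 1/(4*Z))
Y = -577/12 (Y = -8 + ((1/4)/(-3) + 8*(-5)) = -8 + ((1/4)*(-1/3) - 40) = -8 + (-1/12 - 40) = -8 - 481/12 = -577/12 ≈ -48.083)
(-62 - 50)*Y = (-62 - 50)*(-577/12) = -112*(-577/12) = 16156/3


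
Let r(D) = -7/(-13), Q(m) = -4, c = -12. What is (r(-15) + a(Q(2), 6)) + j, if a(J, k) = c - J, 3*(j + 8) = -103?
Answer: -1942/39 ≈ -49.795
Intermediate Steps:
j = -127/3 (j = -8 + (⅓)*(-103) = -8 - 103/3 = -127/3 ≈ -42.333)
r(D) = 7/13 (r(D) = -7*(-1/13) = 7/13)
a(J, k) = -12 - J
(r(-15) + a(Q(2), 6)) + j = (7/13 + (-12 - 1*(-4))) - 127/3 = (7/13 + (-12 + 4)) - 127/3 = (7/13 - 8) - 127/3 = -97/13 - 127/3 = -1942/39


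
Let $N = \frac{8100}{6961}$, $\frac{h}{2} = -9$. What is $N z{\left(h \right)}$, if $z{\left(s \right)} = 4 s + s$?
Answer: $- \frac{729000}{6961} \approx -104.73$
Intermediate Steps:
$h = -18$ ($h = 2 \left(-9\right) = -18$)
$z{\left(s \right)} = 5 s$
$N = \frac{8100}{6961}$ ($N = 8100 \cdot \frac{1}{6961} = \frac{8100}{6961} \approx 1.1636$)
$N z{\left(h \right)} = \frac{8100 \cdot 5 \left(-18\right)}{6961} = \frac{8100}{6961} \left(-90\right) = - \frac{729000}{6961}$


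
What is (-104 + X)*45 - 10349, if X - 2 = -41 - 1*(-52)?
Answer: -14444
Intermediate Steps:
X = 13 (X = 2 + (-41 - 1*(-52)) = 2 + (-41 + 52) = 2 + 11 = 13)
(-104 + X)*45 - 10349 = (-104 + 13)*45 - 10349 = -91*45 - 10349 = -4095 - 10349 = -14444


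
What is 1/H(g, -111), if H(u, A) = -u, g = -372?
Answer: 1/372 ≈ 0.0026882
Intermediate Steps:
1/H(g, -111) = 1/(-1*(-372)) = 1/372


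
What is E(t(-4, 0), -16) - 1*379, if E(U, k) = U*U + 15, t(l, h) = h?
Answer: -364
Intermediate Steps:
E(U, k) = 15 + U² (E(U, k) = U² + 15 = 15 + U²)
E(t(-4, 0), -16) - 1*379 = (15 + 0²) - 1*379 = (15 + 0) - 379 = 15 - 379 = -364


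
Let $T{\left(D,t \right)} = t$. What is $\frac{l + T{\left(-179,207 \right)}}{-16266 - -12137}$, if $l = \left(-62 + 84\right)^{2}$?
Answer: $- \frac{691}{4129} \approx -0.16735$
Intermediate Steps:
$l = 484$ ($l = 22^{2} = 484$)
$\frac{l + T{\left(-179,207 \right)}}{-16266 - -12137} = \frac{484 + 207}{-16266 - -12137} = \frac{691}{-16266 + 12137} = \frac{691}{-4129} = 691 \left(- \frac{1}{4129}\right) = - \frac{691}{4129}$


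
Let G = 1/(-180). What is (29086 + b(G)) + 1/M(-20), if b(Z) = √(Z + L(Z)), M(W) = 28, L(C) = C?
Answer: 814409/28 + I*√10/30 ≈ 29086.0 + 0.10541*I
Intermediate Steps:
G = -1/180 ≈ -0.0055556
b(Z) = √2*√Z (b(Z) = √(Z + Z) = √(2*Z) = √2*√Z)
(29086 + b(G)) + 1/M(-20) = (29086 + √2*√(-1/180)) + 1/28 = (29086 + √2*(I*√5/30)) + 1/28 = (29086 + I*√10/30) + 1/28 = 814409/28 + I*√10/30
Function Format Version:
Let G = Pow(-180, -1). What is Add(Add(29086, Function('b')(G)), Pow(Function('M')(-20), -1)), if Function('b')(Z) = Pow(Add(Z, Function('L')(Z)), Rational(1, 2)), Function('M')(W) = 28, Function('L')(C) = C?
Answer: Add(Rational(814409, 28), Mul(Rational(1, 30), I, Pow(10, Rational(1, 2)))) ≈ Add(29086., Mul(0.10541, I))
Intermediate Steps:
G = Rational(-1, 180) ≈ -0.0055556
Function('b')(Z) = Mul(Pow(2, Rational(1, 2)), Pow(Z, Rational(1, 2))) (Function('b')(Z) = Pow(Add(Z, Z), Rational(1, 2)) = Pow(Mul(2, Z), Rational(1, 2)) = Mul(Pow(2, Rational(1, 2)), Pow(Z, Rational(1, 2))))
Add(Add(29086, Function('b')(G)), Pow(Function('M')(-20), -1)) = Add(Add(29086, Mul(Pow(2, Rational(1, 2)), Pow(Rational(-1, 180), Rational(1, 2)))), Pow(28, -1)) = Add(Add(29086, Mul(Pow(2, Rational(1, 2)), Mul(Rational(1, 30), I, Pow(5, Rational(1, 2))))), Rational(1, 28)) = Add(Add(29086, Mul(Rational(1, 30), I, Pow(10, Rational(1, 2)))), Rational(1, 28)) = Add(Rational(814409, 28), Mul(Rational(1, 30), I, Pow(10, Rational(1, 2))))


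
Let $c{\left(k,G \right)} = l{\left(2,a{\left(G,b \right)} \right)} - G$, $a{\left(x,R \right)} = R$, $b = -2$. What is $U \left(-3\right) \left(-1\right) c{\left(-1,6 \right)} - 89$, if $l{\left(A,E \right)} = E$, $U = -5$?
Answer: $31$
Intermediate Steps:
$c{\left(k,G \right)} = -2 - G$
$U \left(-3\right) \left(-1\right) c{\left(-1,6 \right)} - 89 = \left(-5\right) \left(-3\right) \left(-1\right) \left(-2 - 6\right) - 89 = 15 \left(-1\right) \left(-2 - 6\right) - 89 = \left(-15\right) \left(-8\right) - 89 = 120 - 89 = 31$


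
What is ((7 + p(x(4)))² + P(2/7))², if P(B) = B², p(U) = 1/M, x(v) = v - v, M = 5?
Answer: 4045468816/1500625 ≈ 2695.9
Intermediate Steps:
x(v) = 0
p(U) = ⅕ (p(U) = 1/5 = ⅕)
((7 + p(x(4)))² + P(2/7))² = ((7 + ⅕)² + (2/7)²)² = ((36/5)² + (2*(⅐))²)² = (1296/25 + (2/7)²)² = (1296/25 + 4/49)² = (63604/1225)² = 4045468816/1500625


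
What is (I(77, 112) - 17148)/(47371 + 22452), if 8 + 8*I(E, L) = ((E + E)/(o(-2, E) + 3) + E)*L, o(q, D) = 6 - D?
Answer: -273746/1186991 ≈ -0.23062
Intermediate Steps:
I(E, L) = -1 + L*(E + 2*E/(9 - E))/8 (I(E, L) = -1 + (((E + E)/((6 - E) + 3) + E)*L)/8 = -1 + (((2*E)/(9 - E) + E)*L)/8 = -1 + ((2*E/(9 - E) + E)*L)/8 = -1 + ((E + 2*E/(9 - E))*L)/8 = -1 + (L*(E + 2*E/(9 - E)))/8 = -1 + L*(E + 2*E/(9 - E))/8)
(I(77, 112) - 17148)/(47371 + 22452) = ((72 - 8*77 + 112*77**2 - 11*77*112)/(8*(-9 + 77)) - 17148)/(47371 + 22452) = ((1/8)*(72 - 616 + 112*5929 - 94864)/68 - 17148)/69823 = ((1/8)*(1/68)*(72 - 616 + 664048 - 94864) - 17148)*(1/69823) = ((1/8)*(1/68)*568640 - 17148)*(1/69823) = (17770/17 - 17148)*(1/69823) = -273746/17*1/69823 = -273746/1186991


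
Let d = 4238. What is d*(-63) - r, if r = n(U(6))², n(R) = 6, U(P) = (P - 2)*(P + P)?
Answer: -267030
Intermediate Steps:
U(P) = 2*P*(-2 + P) (U(P) = (-2 + P)*(2*P) = 2*P*(-2 + P))
r = 36 (r = 6² = 36)
d*(-63) - r = 4238*(-63) - 1*36 = -266994 - 36 = -267030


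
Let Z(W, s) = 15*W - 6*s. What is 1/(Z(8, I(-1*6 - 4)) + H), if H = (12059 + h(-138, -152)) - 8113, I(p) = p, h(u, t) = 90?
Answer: 1/4216 ≈ 0.00023719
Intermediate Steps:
Z(W, s) = -6*s + 15*W
H = 4036 (H = (12059 + 90) - 8113 = 12149 - 8113 = 4036)
1/(Z(8, I(-1*6 - 4)) + H) = 1/((-6*(-1*6 - 4) + 15*8) + 4036) = 1/((-6*(-6 - 4) + 120) + 4036) = 1/((-6*(-10) + 120) + 4036) = 1/((60 + 120) + 4036) = 1/(180 + 4036) = 1/4216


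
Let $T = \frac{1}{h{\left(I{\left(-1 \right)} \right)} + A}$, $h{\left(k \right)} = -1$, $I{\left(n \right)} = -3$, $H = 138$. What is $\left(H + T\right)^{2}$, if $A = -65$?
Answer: $\frac{82937449}{4356} \approx 19040.0$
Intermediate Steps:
$T = - \frac{1}{66}$ ($T = \frac{1}{-1 - 65} = \frac{1}{-66} = - \frac{1}{66} \approx -0.015152$)
$\left(H + T\right)^{2} = \left(138 - \frac{1}{66}\right)^{2} = \left(\frac{9107}{66}\right)^{2} = \frac{82937449}{4356}$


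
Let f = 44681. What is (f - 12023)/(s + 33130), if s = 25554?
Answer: 16329/29342 ≈ 0.55651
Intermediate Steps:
(f - 12023)/(s + 33130) = (44681 - 12023)/(25554 + 33130) = 32658/58684 = 32658*(1/58684) = 16329/29342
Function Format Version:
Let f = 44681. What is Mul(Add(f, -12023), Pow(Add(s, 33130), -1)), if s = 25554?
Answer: Rational(16329, 29342) ≈ 0.55651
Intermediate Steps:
Mul(Add(f, -12023), Pow(Add(s, 33130), -1)) = Mul(Add(44681, -12023), Pow(Add(25554, 33130), -1)) = Mul(32658, Pow(58684, -1)) = Mul(32658, Rational(1, 58684)) = Rational(16329, 29342)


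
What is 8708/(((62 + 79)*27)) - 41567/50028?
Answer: 92466085/63485532 ≈ 1.4565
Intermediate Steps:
8708/(((62 + 79)*27)) - 41567/50028 = 8708/((141*27)) - 41567*1/50028 = 8708/3807 - 41567/50028 = 92466085/63485532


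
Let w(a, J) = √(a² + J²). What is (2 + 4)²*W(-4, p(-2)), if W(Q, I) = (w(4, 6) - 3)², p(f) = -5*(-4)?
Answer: 2196 - 432*√13 ≈ 638.40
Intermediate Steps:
w(a, J) = √(J² + a²)
p(f) = 20
W(Q, I) = (-3 + 2*√13)² (W(Q, I) = (√(6² + 4²) - 3)² = (√(36 + 16) - 3)² = (√52 - 3)² = (2*√13 - 3)² = (-3 + 2*√13)²)
(2 + 4)²*W(-4, p(-2)) = (2 + 4)²*(61 - 12*√13) = 6²*(61 - 12*√13) = 36*(61 - 12*√13) = 2196 - 432*√13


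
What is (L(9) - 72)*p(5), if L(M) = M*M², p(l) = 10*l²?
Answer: 164250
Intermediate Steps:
L(M) = M³
(L(9) - 72)*p(5) = (9³ - 72)*(10*5²) = (729 - 72)*(10*25) = 657*250 = 164250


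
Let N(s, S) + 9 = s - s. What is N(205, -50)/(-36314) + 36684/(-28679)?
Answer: -1331884665/1041449206 ≈ -1.2789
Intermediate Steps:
N(s, S) = -9 (N(s, S) = -9 + (s - s) = -9 + 0 = -9)
N(205, -50)/(-36314) + 36684/(-28679) = -9/(-36314) + 36684/(-28679) = -9*(-1/36314) + 36684*(-1/28679) = 9/36314 - 36684/28679 = -1331884665/1041449206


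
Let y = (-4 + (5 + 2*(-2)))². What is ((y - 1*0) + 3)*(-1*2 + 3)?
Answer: 12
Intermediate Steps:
y = 9 (y = (-4 + (5 - 4))² = (-4 + 1)² = (-3)² = 9)
((y - 1*0) + 3)*(-1*2 + 3) = ((9 - 1*0) + 3)*(-1*2 + 3) = ((9 + 0) + 3)*(-2 + 3) = (9 + 3)*1 = 12*1 = 12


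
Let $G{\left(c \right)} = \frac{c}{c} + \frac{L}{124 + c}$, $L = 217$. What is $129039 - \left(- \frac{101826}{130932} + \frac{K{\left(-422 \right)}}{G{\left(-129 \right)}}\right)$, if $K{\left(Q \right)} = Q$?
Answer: $\frac{24871918072}{192761} \approx 1.2903 \cdot 10^{5}$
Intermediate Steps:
$G{\left(c \right)} = 1 + \frac{217}{124 + c}$ ($G{\left(c \right)} = \frac{c}{c} + \frac{217}{124 + c} = 1 + \frac{217}{124 + c}$)
$129039 - \left(- \frac{101826}{130932} + \frac{K{\left(-422 \right)}}{G{\left(-129 \right)}}\right) = 129039 - \left(- \frac{101826}{130932} - \frac{422}{\frac{1}{124 - 129} \left(341 - 129\right)}\right) = 129039 - \left(\left(-101826\right) \frac{1}{130932} - \frac{422}{\frac{1}{-5} \cdot 212}\right) = 129039 - \left(- \frac{5657}{7274} - \frac{422}{\left(- \frac{1}{5}\right) 212}\right) = 129039 - \left(- \frac{5657}{7274} - \frac{422}{- \frac{212}{5}}\right) = 129039 - \left(- \frac{5657}{7274} - - \frac{1055}{106}\right) = 129039 - \left(- \frac{5657}{7274} + \frac{1055}{106}\right) = 129039 - \frac{1768607}{192761} = \frac{24871918072}{192761}$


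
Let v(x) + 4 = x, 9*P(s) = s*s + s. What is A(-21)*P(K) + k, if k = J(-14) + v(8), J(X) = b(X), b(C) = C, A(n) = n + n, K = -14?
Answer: -2578/3 ≈ -859.33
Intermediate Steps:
P(s) = s/9 + s²/9 (P(s) = (s*s + s)/9 = (s² + s)/9 = (s + s²)/9 = s/9 + s²/9)
A(n) = 2*n
v(x) = -4 + x
J(X) = X
k = -10 (k = -14 + (-4 + 8) = -14 + 4 = -10)
A(-21)*P(K) + k = (2*(-21))*((⅑)*(-14)*(1 - 14)) - 10 = -14*(-14)*(-13)/3 - 10 = -42*182/9 - 10 = -2548/3 - 10 = -2578/3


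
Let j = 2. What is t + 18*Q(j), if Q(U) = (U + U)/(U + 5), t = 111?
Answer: 849/7 ≈ 121.29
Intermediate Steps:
Q(U) = 2*U/(5 + U) (Q(U) = (2*U)/(5 + U) = 2*U/(5 + U))
t + 18*Q(j) = 111 + 18*(2*2/(5 + 2)) = 111 + 18*(2*2/7) = 111 + 18*(2*2*(⅐)) = 111 + 18*(4/7) = 111 + 72/7 = 849/7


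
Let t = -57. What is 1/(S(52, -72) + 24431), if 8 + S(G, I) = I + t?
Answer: 1/24294 ≈ 4.1162e-5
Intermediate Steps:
S(G, I) = -65 + I (S(G, I) = -8 + (I - 57) = -8 + (-57 + I) = -65 + I)
1/(S(52, -72) + 24431) = 1/((-65 - 72) + 24431) = 1/(-137 + 24431) = 1/24294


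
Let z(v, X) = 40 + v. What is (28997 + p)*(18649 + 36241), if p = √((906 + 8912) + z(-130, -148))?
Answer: 1591645330 + 878240*√38 ≈ 1.5971e+9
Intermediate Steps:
p = 16*√38 (p = √((906 + 8912) + (40 - 130)) = √(9818 - 90) = √9728 = 16*√38 ≈ 98.631)
(28997 + p)*(18649 + 36241) = (28997 + 16*√38)*(18649 + 36241) = (28997 + 16*√38)*54890 = 1591645330 + 878240*√38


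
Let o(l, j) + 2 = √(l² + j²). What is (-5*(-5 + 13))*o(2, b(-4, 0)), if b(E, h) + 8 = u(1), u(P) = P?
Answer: 80 - 40*√53 ≈ -211.20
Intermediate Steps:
b(E, h) = -7 (b(E, h) = -8 + 1 = -7)
o(l, j) = -2 + √(j² + l²) (o(l, j) = -2 + √(l² + j²) = -2 + √(j² + l²))
(-5*(-5 + 13))*o(2, b(-4, 0)) = (-5*(-5 + 13))*(-2 + √((-7)² + 2²)) = (-5*8)*(-2 + √(49 + 4)) = -40*(-2 + √53) = 80 - 40*√53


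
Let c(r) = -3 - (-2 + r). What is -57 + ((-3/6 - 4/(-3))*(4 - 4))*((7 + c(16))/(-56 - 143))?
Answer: -57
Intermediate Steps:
c(r) = -1 - r (c(r) = -3 + (2 - r) = -1 - r)
-57 + ((-3/6 - 4/(-3))*(4 - 4))*((7 + c(16))/(-56 - 143)) = -57 + ((-3/6 - 4/(-3))*(4 - 4))*((7 + (-1 - 1*16))/(-56 - 143)) = -57 + ((-3*⅙ - 4*(-⅓))*0)*((7 + (-1 - 16))/(-199)) = -57 + ((-½ + 4/3)*0)*((7 - 17)*(-1/199)) = -57 + ((⅚)*0)*(-10*(-1/199)) = -57 + 0*(10/199) = -57 + 0 = -57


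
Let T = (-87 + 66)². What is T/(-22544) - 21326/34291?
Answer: -495895675/773056304 ≈ -0.64147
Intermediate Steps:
T = 441 (T = (-21)² = 441)
T/(-22544) - 21326/34291 = 441/(-22544) - 21326/34291 = 441*(-1/22544) - 21326*1/34291 = -441/22544 - 21326/34291 = -495895675/773056304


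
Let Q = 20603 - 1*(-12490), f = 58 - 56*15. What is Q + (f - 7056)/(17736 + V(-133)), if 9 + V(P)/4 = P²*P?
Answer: 155418763351/4696424 ≈ 33093.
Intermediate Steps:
f = -782 (f = 58 - 840 = -782)
Q = 33093 (Q = 20603 + 12490 = 33093)
V(P) = -36 + 4*P³ (V(P) = -36 + 4*(P²*P) = -36 + 4*P³)
Q + (f - 7056)/(17736 + V(-133)) = 33093 + (-782 - 7056)/(17736 + (-36 + 4*(-133)³)) = 33093 - 7838/(17736 + (-36 + 4*(-2352637))) = 33093 - 7838/(17736 + (-36 - 9410548)) = 33093 - 7838/(17736 - 9410584) = 33093 - 7838/(-9392848) = 33093 - 7838*(-1/9392848) = 33093 + 3919/4696424 = 155418763351/4696424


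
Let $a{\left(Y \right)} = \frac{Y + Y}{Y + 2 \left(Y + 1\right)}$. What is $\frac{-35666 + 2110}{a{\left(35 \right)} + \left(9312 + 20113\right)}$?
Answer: $- \frac{3590492}{3148545} \approx -1.1404$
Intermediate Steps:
$a{\left(Y \right)} = \frac{2 Y}{2 + 3 Y}$ ($a{\left(Y \right)} = \frac{2 Y}{Y + 2 \left(1 + Y\right)} = \frac{2 Y}{Y + \left(2 + 2 Y\right)} = \frac{2 Y}{2 + 3 Y}$)
$\frac{-35666 + 2110}{a{\left(35 \right)} + \left(9312 + 20113\right)} = \frac{-35666 + 2110}{2 \cdot 35 \frac{1}{2 + 3 \cdot 35} + \left(9312 + 20113\right)} = - \frac{33556}{2 \cdot 35 \frac{1}{2 + 105} + 29425} = - \frac{33556}{2 \cdot 35 \cdot \frac{1}{107} + 29425} = - \frac{33556}{\frac{70}{107} + 29425} = - \frac{33556}{\frac{3148545}{107}} = \left(-33556\right) \frac{107}{3148545} = - \frac{3590492}{3148545}$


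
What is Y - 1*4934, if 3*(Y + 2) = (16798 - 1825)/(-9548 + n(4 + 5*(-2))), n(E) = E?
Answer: -47163535/9554 ≈ -4936.5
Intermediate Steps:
Y = -24099/9554 (Y = -2 + ((16798 - 1825)/(-9548 + (4 + 5*(-2))))/3 = -2 + (14973/(-9548 + (4 - 10)))/3 = -2 + (14973/(-9548 - 6))/3 = -2 + (14973/(-9554))/3 = -2 + (14973*(-1/9554))/3 = -2 + (⅓)*(-14973/9554) = -2 - 4991/9554 = -24099/9554 ≈ -2.5224)
Y - 1*4934 = -24099/9554 - 1*4934 = -24099/9554 - 4934 = -47163535/9554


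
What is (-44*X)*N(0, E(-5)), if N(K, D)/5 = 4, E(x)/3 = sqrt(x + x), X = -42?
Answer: 36960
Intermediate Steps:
E(x) = 3*sqrt(2)*sqrt(x) (E(x) = 3*sqrt(x + x) = 3*sqrt(2*x) = 3*(sqrt(2)*sqrt(x)) = 3*sqrt(2)*sqrt(x))
N(K, D) = 20 (N(K, D) = 5*4 = 20)
(-44*X)*N(0, E(-5)) = -44*(-42)*20 = 1848*20 = 36960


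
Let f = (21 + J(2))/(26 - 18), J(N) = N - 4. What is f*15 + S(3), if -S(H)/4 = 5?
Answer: 125/8 ≈ 15.625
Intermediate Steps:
J(N) = -4 + N
f = 19/8 (f = (21 + (-4 + 2))/(26 - 18) = (21 - 2)/8 = 19*(⅛) = 19/8 ≈ 2.3750)
S(H) = -20 (S(H) = -4*5 = -20)
f*15 + S(3) = (19/8)*15 - 20 = 285/8 - 20 = 125/8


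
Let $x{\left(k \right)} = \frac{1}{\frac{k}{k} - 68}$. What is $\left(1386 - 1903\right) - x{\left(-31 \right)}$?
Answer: $- \frac{34638}{67} \approx -516.99$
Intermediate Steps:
$x{\left(k \right)} = - \frac{1}{67}$ ($x{\left(k \right)} = \frac{1}{1 - 68} = \frac{1}{-67} = - \frac{1}{67}$)
$\left(1386 - 1903\right) - x{\left(-31 \right)} = \left(1386 - 1903\right) - - \frac{1}{67} = \left(1386 - 1903\right) + \frac{1}{67} = -517 + \frac{1}{67} = - \frac{34638}{67}$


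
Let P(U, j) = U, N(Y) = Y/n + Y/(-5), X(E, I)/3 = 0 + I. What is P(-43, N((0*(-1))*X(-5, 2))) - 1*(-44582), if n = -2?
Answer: 44539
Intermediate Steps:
X(E, I) = 3*I (X(E, I) = 3*(0 + I) = 3*I)
N(Y) = -7*Y/10 (N(Y) = Y/(-2) + Y/(-5) = Y*(-½) + Y*(-⅕) = -Y/2 - Y/5 = -7*Y/10)
P(-43, N((0*(-1))*X(-5, 2))) - 1*(-44582) = -43 - 1*(-44582) = -43 + 44582 = 44539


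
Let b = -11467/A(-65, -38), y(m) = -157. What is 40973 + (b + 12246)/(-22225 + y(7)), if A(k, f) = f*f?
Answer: 1324213626827/32319608 ≈ 40972.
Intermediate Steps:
A(k, f) = f²
b = -11467/1444 (b = -11467/((-38)²) = -11467/1444 ≈ -7.9411)
40973 + (b + 12246)/(-22225 + y(7)) = 40973 + (-11467/1444 + 12246)/(-22225 - 157) = 40973 + (17671757/1444)/(-22382) = 40973 + (17671757/1444)*(-1/22382) = 40973 - 17671757/32319608 = 1324213626827/32319608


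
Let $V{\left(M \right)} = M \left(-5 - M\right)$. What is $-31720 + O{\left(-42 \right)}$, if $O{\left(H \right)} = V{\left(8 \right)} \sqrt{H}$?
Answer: $-31720 - 104 i \sqrt{42} \approx -31720.0 - 674.0 i$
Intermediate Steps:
$O{\left(H \right)} = - 104 \sqrt{H}$ ($O{\left(H \right)} = \left(-1\right) 8 \left(5 + 8\right) \sqrt{H} = \left(-1\right) 8 \cdot 13 \sqrt{H} = - 104 \sqrt{H}$)
$-31720 + O{\left(-42 \right)} = -31720 - 104 \sqrt{-42} = -31720 - 104 i \sqrt{42}$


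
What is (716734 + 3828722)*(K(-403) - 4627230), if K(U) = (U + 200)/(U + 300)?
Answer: -2166384725061072/103 ≈ -2.1033e+13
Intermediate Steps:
K(U) = (200 + U)/(300 + U)
(716734 + 3828722)*(K(-403) - 4627230) = (716734 + 3828722)*((200 - 403)/(300 - 403) - 4627230) = 4545456*(-203/(-103) - 4627230) = 4545456*(-1/103*(-203) - 4627230) = 4545456*(203/103 - 4627230) = 4545456*(-476604487/103) = -2166384725061072/103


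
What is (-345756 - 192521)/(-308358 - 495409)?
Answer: 538277/803767 ≈ 0.66969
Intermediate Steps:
(-345756 - 192521)/(-308358 - 495409) = -538277/(-803767) = -538277*(-1/803767) = 538277/803767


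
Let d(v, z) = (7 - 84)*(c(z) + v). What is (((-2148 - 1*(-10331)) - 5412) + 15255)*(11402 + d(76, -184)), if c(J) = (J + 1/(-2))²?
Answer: -94295781561/2 ≈ -4.7148e+10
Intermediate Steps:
c(J) = (-½ + J)² (c(J) = (J - ½)² = (-½ + J)²)
d(v, z) = -77*v - 77*(-1 + 2*z)²/4 (d(v, z) = (7 - 84)*((-1 + 2*z)²/4 + v) = -77*(v + (-1 + 2*z)²/4) = -77*v - 77*(-1 + 2*z)²/4)
(((-2148 - 1*(-10331)) - 5412) + 15255)*(11402 + d(76, -184)) = (((-2148 - 1*(-10331)) - 5412) + 15255)*(11402 + (-77*76 - 77*(-1 + 2*(-184))²/4)) = (((-2148 + 10331) - 5412) + 15255)*(11402 + (-5852 - 77*(-1 - 368)²/4)) = ((8183 - 5412) + 15255)*(11402 + (-5852 - 77/4*(-369)²)) = (2771 + 15255)*(11402 + (-5852 - 77/4*136161)) = 18026*(11402 + (-5852 - 10484397/4)) = 18026*(11402 - 10507805/4) = 18026*(-10462197/4) = -94295781561/2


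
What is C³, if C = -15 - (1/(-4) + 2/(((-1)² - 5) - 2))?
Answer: -5177717/1728 ≈ -2996.4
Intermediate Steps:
C = -173/12 (C = -15 - (1*(-¼) + 2/((1 - 5) - 2)) = -15 - (-¼ + 2/(-4 - 2)) = -15 - (-¼ + 2/(-6)) = -15 - (-¼ + 2*(-⅙)) = -15 - (-¼ - ⅓) = -15 - 1*(-7/12) = -15 + 7/12 = -173/12 ≈ -14.417)
C³ = (-173/12)³ = -5177717/1728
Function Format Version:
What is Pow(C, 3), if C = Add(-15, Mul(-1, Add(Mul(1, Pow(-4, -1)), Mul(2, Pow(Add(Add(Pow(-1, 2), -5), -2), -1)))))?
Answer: Rational(-5177717, 1728) ≈ -2996.4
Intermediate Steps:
C = Rational(-173, 12) (C = Add(-15, Mul(-1, Add(Mul(1, Rational(-1, 4)), Mul(2, Pow(Add(Add(1, -5), -2), -1))))) = Add(-15, Mul(-1, Add(Rational(-1, 4), Mul(2, Pow(Add(-4, -2), -1))))) = Add(-15, Mul(-1, Add(Rational(-1, 4), Mul(2, Pow(-6, -1))))) = Add(-15, Mul(-1, Add(Rational(-1, 4), Mul(2, Rational(-1, 6))))) = Add(-15, Mul(-1, Add(Rational(-1, 4), Rational(-1, 3)))) = Add(-15, Mul(-1, Rational(-7, 12))) = Add(-15, Rational(7, 12)) = Rational(-173, 12) ≈ -14.417)
Pow(C, 3) = Pow(Rational(-173, 12), 3) = Rational(-5177717, 1728)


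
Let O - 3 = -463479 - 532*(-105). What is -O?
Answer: 407616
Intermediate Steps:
O = -407616 (O = 3 + (-463479 - 532*(-105)) = 3 + (-463479 - 1*(-55860)) = 3 + (-463479 + 55860) = 3 - 407619 = -407616)
-O = -1*(-407616) = 407616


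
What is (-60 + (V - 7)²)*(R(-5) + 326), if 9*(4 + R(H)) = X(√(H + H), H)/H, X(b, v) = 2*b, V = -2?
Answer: 6762 - 14*I*√10/15 ≈ 6762.0 - 2.9515*I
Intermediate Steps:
R(H) = -4 + 2*√2/(9*√H) (R(H) = -4 + ((2*√(H + H))/H)/9 = -4 + ((2*√(2*H))/H)/9 = -4 + ((2*(√2*√H))/H)/9 = -4 + ((2*√2*√H)/H)/9 = -4 + (2*√2/√H)/9 = -4 + 2*√2/(9*√H))
(-60 + (V - 7)²)*(R(-5) + 326) = (-60 + (-2 - 7)²)*((-4 + 2*√2/(9*√(-5))) + 326) = (-60 + (-9)²)*((-4 + 2*√2*(-I*√5/5)/9) + 326) = (-60 + 81)*((-4 - 2*I*√10/45) + 326) = 21*(322 - 2*I*√10/45) = 6762 - 14*I*√10/15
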